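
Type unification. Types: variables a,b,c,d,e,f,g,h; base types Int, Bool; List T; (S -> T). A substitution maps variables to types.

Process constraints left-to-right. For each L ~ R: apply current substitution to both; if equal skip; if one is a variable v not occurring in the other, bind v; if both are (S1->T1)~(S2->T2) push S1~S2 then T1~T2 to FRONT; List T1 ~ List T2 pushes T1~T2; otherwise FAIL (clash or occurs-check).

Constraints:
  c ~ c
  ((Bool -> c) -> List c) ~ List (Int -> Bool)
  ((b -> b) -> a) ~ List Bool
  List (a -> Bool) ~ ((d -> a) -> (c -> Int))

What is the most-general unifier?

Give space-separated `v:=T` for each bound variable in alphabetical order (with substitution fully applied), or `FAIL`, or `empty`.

Answer: FAIL

Derivation:
step 1: unify c ~ c  [subst: {-} | 3 pending]
  -> identical, skip
step 2: unify ((Bool -> c) -> List c) ~ List (Int -> Bool)  [subst: {-} | 2 pending]
  clash: ((Bool -> c) -> List c) vs List (Int -> Bool)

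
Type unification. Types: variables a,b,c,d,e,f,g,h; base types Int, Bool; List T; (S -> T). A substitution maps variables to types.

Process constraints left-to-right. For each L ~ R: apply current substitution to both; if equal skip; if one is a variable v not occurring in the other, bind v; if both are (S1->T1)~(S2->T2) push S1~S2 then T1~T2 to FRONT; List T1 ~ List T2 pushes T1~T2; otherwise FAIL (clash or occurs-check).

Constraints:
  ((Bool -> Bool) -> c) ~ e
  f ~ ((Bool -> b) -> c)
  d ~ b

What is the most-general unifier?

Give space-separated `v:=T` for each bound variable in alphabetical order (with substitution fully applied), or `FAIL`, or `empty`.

step 1: unify ((Bool -> Bool) -> c) ~ e  [subst: {-} | 2 pending]
  bind e := ((Bool -> Bool) -> c)
step 2: unify f ~ ((Bool -> b) -> c)  [subst: {e:=((Bool -> Bool) -> c)} | 1 pending]
  bind f := ((Bool -> b) -> c)
step 3: unify d ~ b  [subst: {e:=((Bool -> Bool) -> c), f:=((Bool -> b) -> c)} | 0 pending]
  bind d := b

Answer: d:=b e:=((Bool -> Bool) -> c) f:=((Bool -> b) -> c)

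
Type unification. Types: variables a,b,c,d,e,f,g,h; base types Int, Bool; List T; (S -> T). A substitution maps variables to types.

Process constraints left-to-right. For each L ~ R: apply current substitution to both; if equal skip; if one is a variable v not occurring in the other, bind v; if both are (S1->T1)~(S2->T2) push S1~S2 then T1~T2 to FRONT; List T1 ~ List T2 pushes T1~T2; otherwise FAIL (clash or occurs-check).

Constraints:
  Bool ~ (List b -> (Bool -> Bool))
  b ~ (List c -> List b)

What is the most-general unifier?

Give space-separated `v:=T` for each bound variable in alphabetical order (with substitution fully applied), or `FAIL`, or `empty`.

Answer: FAIL

Derivation:
step 1: unify Bool ~ (List b -> (Bool -> Bool))  [subst: {-} | 1 pending]
  clash: Bool vs (List b -> (Bool -> Bool))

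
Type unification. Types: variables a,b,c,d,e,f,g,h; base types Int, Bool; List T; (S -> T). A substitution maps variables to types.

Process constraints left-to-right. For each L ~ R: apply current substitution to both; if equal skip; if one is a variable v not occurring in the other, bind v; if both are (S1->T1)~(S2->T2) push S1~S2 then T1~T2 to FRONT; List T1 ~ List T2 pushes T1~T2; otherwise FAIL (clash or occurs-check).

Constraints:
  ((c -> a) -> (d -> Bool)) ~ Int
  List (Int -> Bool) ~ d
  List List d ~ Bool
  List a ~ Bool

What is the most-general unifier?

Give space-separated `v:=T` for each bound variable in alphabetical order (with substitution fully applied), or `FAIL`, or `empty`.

Answer: FAIL

Derivation:
step 1: unify ((c -> a) -> (d -> Bool)) ~ Int  [subst: {-} | 3 pending]
  clash: ((c -> a) -> (d -> Bool)) vs Int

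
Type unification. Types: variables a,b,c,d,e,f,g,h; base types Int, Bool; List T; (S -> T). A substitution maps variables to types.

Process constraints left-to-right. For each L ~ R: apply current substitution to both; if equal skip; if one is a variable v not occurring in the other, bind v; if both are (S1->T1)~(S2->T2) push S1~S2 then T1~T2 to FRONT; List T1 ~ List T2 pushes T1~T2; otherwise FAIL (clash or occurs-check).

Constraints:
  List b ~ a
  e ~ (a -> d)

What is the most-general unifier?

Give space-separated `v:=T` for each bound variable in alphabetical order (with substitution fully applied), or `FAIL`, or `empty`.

step 1: unify List b ~ a  [subst: {-} | 1 pending]
  bind a := List b
step 2: unify e ~ (List b -> d)  [subst: {a:=List b} | 0 pending]
  bind e := (List b -> d)

Answer: a:=List b e:=(List b -> d)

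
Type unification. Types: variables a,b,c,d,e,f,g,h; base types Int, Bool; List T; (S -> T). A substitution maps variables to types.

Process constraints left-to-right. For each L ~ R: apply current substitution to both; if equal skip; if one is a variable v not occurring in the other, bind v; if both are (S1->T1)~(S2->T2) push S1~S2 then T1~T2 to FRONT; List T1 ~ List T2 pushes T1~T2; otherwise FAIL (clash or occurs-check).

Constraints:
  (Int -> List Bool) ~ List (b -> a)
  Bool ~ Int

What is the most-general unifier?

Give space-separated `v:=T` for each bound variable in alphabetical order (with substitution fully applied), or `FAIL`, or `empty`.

step 1: unify (Int -> List Bool) ~ List (b -> a)  [subst: {-} | 1 pending]
  clash: (Int -> List Bool) vs List (b -> a)

Answer: FAIL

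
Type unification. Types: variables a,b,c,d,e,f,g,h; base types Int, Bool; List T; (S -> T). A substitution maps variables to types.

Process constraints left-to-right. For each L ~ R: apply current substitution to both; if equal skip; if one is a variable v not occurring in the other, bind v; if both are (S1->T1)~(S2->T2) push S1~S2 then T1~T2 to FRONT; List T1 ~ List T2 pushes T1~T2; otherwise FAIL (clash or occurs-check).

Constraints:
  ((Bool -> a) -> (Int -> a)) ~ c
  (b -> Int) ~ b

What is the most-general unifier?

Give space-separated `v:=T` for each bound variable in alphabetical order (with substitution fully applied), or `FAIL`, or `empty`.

step 1: unify ((Bool -> a) -> (Int -> a)) ~ c  [subst: {-} | 1 pending]
  bind c := ((Bool -> a) -> (Int -> a))
step 2: unify (b -> Int) ~ b  [subst: {c:=((Bool -> a) -> (Int -> a))} | 0 pending]
  occurs-check fail

Answer: FAIL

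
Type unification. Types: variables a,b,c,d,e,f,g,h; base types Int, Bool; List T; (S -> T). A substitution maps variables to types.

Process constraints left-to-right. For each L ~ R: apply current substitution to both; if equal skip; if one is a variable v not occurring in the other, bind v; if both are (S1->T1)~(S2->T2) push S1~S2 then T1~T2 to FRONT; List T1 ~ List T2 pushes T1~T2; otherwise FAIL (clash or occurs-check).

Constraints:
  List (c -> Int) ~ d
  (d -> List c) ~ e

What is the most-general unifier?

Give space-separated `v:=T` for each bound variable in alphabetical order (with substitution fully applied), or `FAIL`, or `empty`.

step 1: unify List (c -> Int) ~ d  [subst: {-} | 1 pending]
  bind d := List (c -> Int)
step 2: unify (List (c -> Int) -> List c) ~ e  [subst: {d:=List (c -> Int)} | 0 pending]
  bind e := (List (c -> Int) -> List c)

Answer: d:=List (c -> Int) e:=(List (c -> Int) -> List c)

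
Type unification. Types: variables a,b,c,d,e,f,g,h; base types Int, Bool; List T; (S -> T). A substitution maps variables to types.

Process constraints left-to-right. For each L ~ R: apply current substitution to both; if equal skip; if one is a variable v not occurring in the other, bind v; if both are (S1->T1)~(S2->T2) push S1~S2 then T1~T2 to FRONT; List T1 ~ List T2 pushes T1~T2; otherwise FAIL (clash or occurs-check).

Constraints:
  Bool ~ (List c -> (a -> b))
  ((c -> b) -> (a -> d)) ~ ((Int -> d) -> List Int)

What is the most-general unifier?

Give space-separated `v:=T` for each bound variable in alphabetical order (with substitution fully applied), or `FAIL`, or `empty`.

step 1: unify Bool ~ (List c -> (a -> b))  [subst: {-} | 1 pending]
  clash: Bool vs (List c -> (a -> b))

Answer: FAIL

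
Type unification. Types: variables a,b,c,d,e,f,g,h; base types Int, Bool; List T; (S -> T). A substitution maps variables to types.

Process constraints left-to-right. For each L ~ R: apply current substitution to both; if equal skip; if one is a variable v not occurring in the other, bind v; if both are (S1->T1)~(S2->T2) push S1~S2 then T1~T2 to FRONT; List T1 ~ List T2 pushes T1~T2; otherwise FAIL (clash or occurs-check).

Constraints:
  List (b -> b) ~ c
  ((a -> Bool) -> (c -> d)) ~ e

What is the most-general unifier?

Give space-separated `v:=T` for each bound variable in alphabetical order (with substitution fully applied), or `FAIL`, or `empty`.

step 1: unify List (b -> b) ~ c  [subst: {-} | 1 pending]
  bind c := List (b -> b)
step 2: unify ((a -> Bool) -> (List (b -> b) -> d)) ~ e  [subst: {c:=List (b -> b)} | 0 pending]
  bind e := ((a -> Bool) -> (List (b -> b) -> d))

Answer: c:=List (b -> b) e:=((a -> Bool) -> (List (b -> b) -> d))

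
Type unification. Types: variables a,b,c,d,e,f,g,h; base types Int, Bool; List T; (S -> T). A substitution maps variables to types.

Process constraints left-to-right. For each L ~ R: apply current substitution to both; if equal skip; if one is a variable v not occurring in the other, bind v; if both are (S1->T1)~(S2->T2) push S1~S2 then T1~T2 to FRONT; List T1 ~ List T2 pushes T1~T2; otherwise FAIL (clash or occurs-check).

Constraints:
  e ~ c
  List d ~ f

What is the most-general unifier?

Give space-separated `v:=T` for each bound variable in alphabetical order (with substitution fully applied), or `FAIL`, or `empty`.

Answer: e:=c f:=List d

Derivation:
step 1: unify e ~ c  [subst: {-} | 1 pending]
  bind e := c
step 2: unify List d ~ f  [subst: {e:=c} | 0 pending]
  bind f := List d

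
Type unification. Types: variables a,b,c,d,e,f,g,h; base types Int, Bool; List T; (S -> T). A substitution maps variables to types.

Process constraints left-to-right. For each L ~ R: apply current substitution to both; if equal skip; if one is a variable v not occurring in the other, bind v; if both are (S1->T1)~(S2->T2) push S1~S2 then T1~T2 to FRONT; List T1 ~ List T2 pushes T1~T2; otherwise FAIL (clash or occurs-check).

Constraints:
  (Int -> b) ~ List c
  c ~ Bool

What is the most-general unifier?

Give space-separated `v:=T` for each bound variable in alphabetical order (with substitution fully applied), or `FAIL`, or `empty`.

step 1: unify (Int -> b) ~ List c  [subst: {-} | 1 pending]
  clash: (Int -> b) vs List c

Answer: FAIL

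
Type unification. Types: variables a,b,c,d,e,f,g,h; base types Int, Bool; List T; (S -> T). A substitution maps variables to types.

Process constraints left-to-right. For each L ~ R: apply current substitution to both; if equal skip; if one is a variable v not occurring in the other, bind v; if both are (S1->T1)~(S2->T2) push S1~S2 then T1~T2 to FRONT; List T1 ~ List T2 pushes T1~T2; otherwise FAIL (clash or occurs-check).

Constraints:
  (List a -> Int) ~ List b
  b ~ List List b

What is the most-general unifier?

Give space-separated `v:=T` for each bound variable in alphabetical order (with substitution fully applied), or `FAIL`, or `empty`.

Answer: FAIL

Derivation:
step 1: unify (List a -> Int) ~ List b  [subst: {-} | 1 pending]
  clash: (List a -> Int) vs List b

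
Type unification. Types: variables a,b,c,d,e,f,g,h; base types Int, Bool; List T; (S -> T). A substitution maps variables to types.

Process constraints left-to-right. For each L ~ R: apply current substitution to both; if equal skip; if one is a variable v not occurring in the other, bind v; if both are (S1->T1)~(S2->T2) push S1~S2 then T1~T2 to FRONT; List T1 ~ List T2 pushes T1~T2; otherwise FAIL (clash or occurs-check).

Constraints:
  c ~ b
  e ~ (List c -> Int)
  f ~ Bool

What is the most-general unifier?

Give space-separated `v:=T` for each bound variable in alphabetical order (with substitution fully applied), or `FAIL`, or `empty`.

step 1: unify c ~ b  [subst: {-} | 2 pending]
  bind c := b
step 2: unify e ~ (List b -> Int)  [subst: {c:=b} | 1 pending]
  bind e := (List b -> Int)
step 3: unify f ~ Bool  [subst: {c:=b, e:=(List b -> Int)} | 0 pending]
  bind f := Bool

Answer: c:=b e:=(List b -> Int) f:=Bool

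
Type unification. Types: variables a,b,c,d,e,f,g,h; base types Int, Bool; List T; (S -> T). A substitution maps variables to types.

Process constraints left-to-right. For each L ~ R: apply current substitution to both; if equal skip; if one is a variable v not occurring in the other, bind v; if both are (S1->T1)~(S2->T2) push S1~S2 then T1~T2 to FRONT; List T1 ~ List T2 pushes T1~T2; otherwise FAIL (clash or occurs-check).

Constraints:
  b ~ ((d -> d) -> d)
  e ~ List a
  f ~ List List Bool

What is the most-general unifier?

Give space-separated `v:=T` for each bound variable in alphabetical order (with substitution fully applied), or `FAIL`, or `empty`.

step 1: unify b ~ ((d -> d) -> d)  [subst: {-} | 2 pending]
  bind b := ((d -> d) -> d)
step 2: unify e ~ List a  [subst: {b:=((d -> d) -> d)} | 1 pending]
  bind e := List a
step 3: unify f ~ List List Bool  [subst: {b:=((d -> d) -> d), e:=List a} | 0 pending]
  bind f := List List Bool

Answer: b:=((d -> d) -> d) e:=List a f:=List List Bool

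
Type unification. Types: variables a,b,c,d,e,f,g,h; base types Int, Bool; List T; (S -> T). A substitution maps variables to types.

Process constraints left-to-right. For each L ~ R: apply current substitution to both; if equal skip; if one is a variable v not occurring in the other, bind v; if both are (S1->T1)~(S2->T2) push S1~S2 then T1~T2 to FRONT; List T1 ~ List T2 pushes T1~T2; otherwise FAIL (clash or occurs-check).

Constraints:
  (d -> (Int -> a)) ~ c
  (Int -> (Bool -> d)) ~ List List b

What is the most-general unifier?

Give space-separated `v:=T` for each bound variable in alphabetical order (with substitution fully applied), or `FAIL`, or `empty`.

Answer: FAIL

Derivation:
step 1: unify (d -> (Int -> a)) ~ c  [subst: {-} | 1 pending]
  bind c := (d -> (Int -> a))
step 2: unify (Int -> (Bool -> d)) ~ List List b  [subst: {c:=(d -> (Int -> a))} | 0 pending]
  clash: (Int -> (Bool -> d)) vs List List b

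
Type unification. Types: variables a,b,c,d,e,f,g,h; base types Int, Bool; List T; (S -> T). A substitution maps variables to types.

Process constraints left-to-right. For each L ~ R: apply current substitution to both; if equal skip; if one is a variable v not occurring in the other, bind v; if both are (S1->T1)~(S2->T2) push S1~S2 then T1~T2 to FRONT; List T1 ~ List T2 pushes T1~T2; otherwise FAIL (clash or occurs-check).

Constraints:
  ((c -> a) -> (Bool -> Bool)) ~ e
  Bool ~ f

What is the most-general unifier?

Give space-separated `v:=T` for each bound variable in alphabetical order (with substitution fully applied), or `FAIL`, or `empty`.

step 1: unify ((c -> a) -> (Bool -> Bool)) ~ e  [subst: {-} | 1 pending]
  bind e := ((c -> a) -> (Bool -> Bool))
step 2: unify Bool ~ f  [subst: {e:=((c -> a) -> (Bool -> Bool))} | 0 pending]
  bind f := Bool

Answer: e:=((c -> a) -> (Bool -> Bool)) f:=Bool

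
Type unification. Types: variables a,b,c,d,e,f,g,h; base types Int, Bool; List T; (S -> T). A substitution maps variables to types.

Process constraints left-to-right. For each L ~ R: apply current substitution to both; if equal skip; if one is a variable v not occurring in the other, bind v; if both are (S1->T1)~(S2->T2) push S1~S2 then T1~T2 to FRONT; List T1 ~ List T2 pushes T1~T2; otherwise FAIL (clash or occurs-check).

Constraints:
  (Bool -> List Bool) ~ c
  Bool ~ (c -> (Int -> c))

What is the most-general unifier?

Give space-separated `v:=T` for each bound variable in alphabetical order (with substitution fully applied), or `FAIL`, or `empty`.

step 1: unify (Bool -> List Bool) ~ c  [subst: {-} | 1 pending]
  bind c := (Bool -> List Bool)
step 2: unify Bool ~ ((Bool -> List Bool) -> (Int -> (Bool -> List Bool)))  [subst: {c:=(Bool -> List Bool)} | 0 pending]
  clash: Bool vs ((Bool -> List Bool) -> (Int -> (Bool -> List Bool)))

Answer: FAIL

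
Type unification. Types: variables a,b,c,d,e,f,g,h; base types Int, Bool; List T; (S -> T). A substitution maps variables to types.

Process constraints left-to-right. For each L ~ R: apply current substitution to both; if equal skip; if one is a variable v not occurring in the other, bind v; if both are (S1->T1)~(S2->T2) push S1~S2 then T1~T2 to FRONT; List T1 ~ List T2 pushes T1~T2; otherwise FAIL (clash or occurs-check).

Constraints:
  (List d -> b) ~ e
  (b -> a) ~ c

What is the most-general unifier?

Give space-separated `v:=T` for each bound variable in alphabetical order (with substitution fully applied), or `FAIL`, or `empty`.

Answer: c:=(b -> a) e:=(List d -> b)

Derivation:
step 1: unify (List d -> b) ~ e  [subst: {-} | 1 pending]
  bind e := (List d -> b)
step 2: unify (b -> a) ~ c  [subst: {e:=(List d -> b)} | 0 pending]
  bind c := (b -> a)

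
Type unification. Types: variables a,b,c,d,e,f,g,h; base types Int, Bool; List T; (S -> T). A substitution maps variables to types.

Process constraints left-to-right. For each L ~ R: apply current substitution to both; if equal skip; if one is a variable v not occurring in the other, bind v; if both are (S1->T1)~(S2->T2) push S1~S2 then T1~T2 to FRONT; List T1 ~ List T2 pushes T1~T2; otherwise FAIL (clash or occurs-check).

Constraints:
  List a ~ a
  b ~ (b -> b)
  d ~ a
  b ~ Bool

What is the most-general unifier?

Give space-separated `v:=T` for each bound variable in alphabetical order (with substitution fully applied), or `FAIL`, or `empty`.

Answer: FAIL

Derivation:
step 1: unify List a ~ a  [subst: {-} | 3 pending]
  occurs-check fail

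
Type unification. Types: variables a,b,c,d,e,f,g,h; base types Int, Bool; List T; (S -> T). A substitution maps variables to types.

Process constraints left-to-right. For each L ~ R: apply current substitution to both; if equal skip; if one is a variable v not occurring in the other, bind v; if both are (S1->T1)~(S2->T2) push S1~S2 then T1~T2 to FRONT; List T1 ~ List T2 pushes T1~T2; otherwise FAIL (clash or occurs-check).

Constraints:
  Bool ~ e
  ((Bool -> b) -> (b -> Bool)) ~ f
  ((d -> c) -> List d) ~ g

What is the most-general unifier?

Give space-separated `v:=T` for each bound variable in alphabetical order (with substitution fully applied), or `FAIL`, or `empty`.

Answer: e:=Bool f:=((Bool -> b) -> (b -> Bool)) g:=((d -> c) -> List d)

Derivation:
step 1: unify Bool ~ e  [subst: {-} | 2 pending]
  bind e := Bool
step 2: unify ((Bool -> b) -> (b -> Bool)) ~ f  [subst: {e:=Bool} | 1 pending]
  bind f := ((Bool -> b) -> (b -> Bool))
step 3: unify ((d -> c) -> List d) ~ g  [subst: {e:=Bool, f:=((Bool -> b) -> (b -> Bool))} | 0 pending]
  bind g := ((d -> c) -> List d)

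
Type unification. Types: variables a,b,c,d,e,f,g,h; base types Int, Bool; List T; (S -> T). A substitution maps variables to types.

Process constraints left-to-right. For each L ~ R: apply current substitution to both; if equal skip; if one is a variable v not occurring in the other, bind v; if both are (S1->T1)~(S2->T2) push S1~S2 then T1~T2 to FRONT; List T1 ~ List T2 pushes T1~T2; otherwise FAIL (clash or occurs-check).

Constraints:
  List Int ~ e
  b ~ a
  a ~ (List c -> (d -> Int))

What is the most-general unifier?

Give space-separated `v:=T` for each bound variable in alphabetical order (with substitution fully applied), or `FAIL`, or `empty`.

step 1: unify List Int ~ e  [subst: {-} | 2 pending]
  bind e := List Int
step 2: unify b ~ a  [subst: {e:=List Int} | 1 pending]
  bind b := a
step 3: unify a ~ (List c -> (d -> Int))  [subst: {e:=List Int, b:=a} | 0 pending]
  bind a := (List c -> (d -> Int))

Answer: a:=(List c -> (d -> Int)) b:=(List c -> (d -> Int)) e:=List Int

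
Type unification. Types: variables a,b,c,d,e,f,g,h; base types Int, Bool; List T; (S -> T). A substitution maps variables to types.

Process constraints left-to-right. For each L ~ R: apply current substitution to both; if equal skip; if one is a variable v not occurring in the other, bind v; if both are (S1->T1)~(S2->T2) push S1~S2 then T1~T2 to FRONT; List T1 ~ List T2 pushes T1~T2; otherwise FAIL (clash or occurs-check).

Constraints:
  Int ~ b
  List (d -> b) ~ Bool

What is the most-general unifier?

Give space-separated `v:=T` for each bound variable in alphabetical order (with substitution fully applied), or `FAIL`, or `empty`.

Answer: FAIL

Derivation:
step 1: unify Int ~ b  [subst: {-} | 1 pending]
  bind b := Int
step 2: unify List (d -> Int) ~ Bool  [subst: {b:=Int} | 0 pending]
  clash: List (d -> Int) vs Bool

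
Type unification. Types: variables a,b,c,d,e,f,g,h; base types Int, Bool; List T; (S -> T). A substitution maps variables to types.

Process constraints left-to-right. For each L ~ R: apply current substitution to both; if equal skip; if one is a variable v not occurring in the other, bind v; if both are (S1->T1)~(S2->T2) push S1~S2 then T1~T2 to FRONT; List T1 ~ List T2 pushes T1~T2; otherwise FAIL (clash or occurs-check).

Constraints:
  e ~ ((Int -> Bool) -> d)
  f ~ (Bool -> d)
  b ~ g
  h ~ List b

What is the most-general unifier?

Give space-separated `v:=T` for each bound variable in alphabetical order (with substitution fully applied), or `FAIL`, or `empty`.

Answer: b:=g e:=((Int -> Bool) -> d) f:=(Bool -> d) h:=List g

Derivation:
step 1: unify e ~ ((Int -> Bool) -> d)  [subst: {-} | 3 pending]
  bind e := ((Int -> Bool) -> d)
step 2: unify f ~ (Bool -> d)  [subst: {e:=((Int -> Bool) -> d)} | 2 pending]
  bind f := (Bool -> d)
step 3: unify b ~ g  [subst: {e:=((Int -> Bool) -> d), f:=(Bool -> d)} | 1 pending]
  bind b := g
step 4: unify h ~ List g  [subst: {e:=((Int -> Bool) -> d), f:=(Bool -> d), b:=g} | 0 pending]
  bind h := List g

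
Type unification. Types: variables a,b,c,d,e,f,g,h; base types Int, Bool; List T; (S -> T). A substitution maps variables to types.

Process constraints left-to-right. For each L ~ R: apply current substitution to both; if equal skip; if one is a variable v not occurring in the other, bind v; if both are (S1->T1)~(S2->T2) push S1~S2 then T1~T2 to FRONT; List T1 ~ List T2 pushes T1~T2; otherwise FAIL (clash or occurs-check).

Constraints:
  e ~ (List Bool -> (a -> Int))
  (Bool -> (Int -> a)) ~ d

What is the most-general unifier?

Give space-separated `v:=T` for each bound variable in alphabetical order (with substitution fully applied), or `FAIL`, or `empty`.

Answer: d:=(Bool -> (Int -> a)) e:=(List Bool -> (a -> Int))

Derivation:
step 1: unify e ~ (List Bool -> (a -> Int))  [subst: {-} | 1 pending]
  bind e := (List Bool -> (a -> Int))
step 2: unify (Bool -> (Int -> a)) ~ d  [subst: {e:=(List Bool -> (a -> Int))} | 0 pending]
  bind d := (Bool -> (Int -> a))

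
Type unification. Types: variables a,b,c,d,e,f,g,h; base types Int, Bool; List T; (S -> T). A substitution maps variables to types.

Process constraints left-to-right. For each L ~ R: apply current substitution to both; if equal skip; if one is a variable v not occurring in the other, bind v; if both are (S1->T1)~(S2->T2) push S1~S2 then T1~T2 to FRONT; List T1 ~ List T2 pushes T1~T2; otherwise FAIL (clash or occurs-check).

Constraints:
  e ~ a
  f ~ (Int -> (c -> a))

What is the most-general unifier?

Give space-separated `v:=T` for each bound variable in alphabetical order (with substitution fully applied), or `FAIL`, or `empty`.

Answer: e:=a f:=(Int -> (c -> a))

Derivation:
step 1: unify e ~ a  [subst: {-} | 1 pending]
  bind e := a
step 2: unify f ~ (Int -> (c -> a))  [subst: {e:=a} | 0 pending]
  bind f := (Int -> (c -> a))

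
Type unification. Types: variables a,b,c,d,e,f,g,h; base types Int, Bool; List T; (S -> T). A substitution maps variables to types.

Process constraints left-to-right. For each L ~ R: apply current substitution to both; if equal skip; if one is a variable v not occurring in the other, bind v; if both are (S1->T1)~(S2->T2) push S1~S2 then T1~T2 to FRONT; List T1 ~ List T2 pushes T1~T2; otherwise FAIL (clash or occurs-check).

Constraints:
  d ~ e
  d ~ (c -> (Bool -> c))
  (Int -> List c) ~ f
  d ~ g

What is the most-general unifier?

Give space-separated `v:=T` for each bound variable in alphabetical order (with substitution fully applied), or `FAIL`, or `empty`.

step 1: unify d ~ e  [subst: {-} | 3 pending]
  bind d := e
step 2: unify e ~ (c -> (Bool -> c))  [subst: {d:=e} | 2 pending]
  bind e := (c -> (Bool -> c))
step 3: unify (Int -> List c) ~ f  [subst: {d:=e, e:=(c -> (Bool -> c))} | 1 pending]
  bind f := (Int -> List c)
step 4: unify (c -> (Bool -> c)) ~ g  [subst: {d:=e, e:=(c -> (Bool -> c)), f:=(Int -> List c)} | 0 pending]
  bind g := (c -> (Bool -> c))

Answer: d:=(c -> (Bool -> c)) e:=(c -> (Bool -> c)) f:=(Int -> List c) g:=(c -> (Bool -> c))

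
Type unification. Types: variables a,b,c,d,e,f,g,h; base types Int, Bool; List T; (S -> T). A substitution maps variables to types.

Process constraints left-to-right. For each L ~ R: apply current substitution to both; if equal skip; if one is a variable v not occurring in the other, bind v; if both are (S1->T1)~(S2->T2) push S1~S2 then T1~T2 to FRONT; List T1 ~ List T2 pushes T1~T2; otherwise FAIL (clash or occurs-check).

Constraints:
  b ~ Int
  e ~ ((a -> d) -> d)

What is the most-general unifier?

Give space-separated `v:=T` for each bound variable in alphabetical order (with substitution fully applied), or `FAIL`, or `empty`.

Answer: b:=Int e:=((a -> d) -> d)

Derivation:
step 1: unify b ~ Int  [subst: {-} | 1 pending]
  bind b := Int
step 2: unify e ~ ((a -> d) -> d)  [subst: {b:=Int} | 0 pending]
  bind e := ((a -> d) -> d)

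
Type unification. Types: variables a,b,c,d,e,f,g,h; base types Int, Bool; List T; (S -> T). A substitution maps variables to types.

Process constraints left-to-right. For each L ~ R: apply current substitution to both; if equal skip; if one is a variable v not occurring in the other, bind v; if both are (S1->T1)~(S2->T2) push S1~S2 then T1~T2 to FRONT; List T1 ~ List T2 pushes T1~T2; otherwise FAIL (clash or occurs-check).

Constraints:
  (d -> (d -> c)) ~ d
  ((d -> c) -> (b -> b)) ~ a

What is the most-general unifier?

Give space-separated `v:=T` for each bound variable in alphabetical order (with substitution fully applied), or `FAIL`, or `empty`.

Answer: FAIL

Derivation:
step 1: unify (d -> (d -> c)) ~ d  [subst: {-} | 1 pending]
  occurs-check fail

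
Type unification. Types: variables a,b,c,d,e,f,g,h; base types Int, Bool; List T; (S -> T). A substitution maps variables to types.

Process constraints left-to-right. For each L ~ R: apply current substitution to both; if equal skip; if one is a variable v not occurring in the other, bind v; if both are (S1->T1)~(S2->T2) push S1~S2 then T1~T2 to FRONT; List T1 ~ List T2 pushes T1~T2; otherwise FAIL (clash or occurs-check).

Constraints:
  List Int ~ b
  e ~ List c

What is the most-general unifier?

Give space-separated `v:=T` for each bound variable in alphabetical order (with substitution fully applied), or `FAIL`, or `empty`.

Answer: b:=List Int e:=List c

Derivation:
step 1: unify List Int ~ b  [subst: {-} | 1 pending]
  bind b := List Int
step 2: unify e ~ List c  [subst: {b:=List Int} | 0 pending]
  bind e := List c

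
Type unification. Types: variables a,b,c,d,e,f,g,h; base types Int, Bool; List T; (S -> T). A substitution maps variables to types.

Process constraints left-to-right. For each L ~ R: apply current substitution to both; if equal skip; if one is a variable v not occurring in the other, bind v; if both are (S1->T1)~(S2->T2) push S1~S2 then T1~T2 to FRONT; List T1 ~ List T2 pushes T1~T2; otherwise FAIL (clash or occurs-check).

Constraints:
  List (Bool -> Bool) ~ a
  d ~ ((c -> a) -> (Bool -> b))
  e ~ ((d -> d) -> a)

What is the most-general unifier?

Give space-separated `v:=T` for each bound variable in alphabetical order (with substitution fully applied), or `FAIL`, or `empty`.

Answer: a:=List (Bool -> Bool) d:=((c -> List (Bool -> Bool)) -> (Bool -> b)) e:=((((c -> List (Bool -> Bool)) -> (Bool -> b)) -> ((c -> List (Bool -> Bool)) -> (Bool -> b))) -> List (Bool -> Bool))

Derivation:
step 1: unify List (Bool -> Bool) ~ a  [subst: {-} | 2 pending]
  bind a := List (Bool -> Bool)
step 2: unify d ~ ((c -> List (Bool -> Bool)) -> (Bool -> b))  [subst: {a:=List (Bool -> Bool)} | 1 pending]
  bind d := ((c -> List (Bool -> Bool)) -> (Bool -> b))
step 3: unify e ~ ((((c -> List (Bool -> Bool)) -> (Bool -> b)) -> ((c -> List (Bool -> Bool)) -> (Bool -> b))) -> List (Bool -> Bool))  [subst: {a:=List (Bool -> Bool), d:=((c -> List (Bool -> Bool)) -> (Bool -> b))} | 0 pending]
  bind e := ((((c -> List (Bool -> Bool)) -> (Bool -> b)) -> ((c -> List (Bool -> Bool)) -> (Bool -> b))) -> List (Bool -> Bool))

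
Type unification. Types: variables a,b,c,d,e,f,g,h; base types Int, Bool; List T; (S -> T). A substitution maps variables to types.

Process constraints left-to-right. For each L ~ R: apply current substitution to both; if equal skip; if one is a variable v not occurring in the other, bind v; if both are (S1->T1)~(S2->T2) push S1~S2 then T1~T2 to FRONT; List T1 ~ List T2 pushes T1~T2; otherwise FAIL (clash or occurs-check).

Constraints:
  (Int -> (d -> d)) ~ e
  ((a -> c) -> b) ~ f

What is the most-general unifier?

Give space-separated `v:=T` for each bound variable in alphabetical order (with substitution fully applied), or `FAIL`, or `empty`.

step 1: unify (Int -> (d -> d)) ~ e  [subst: {-} | 1 pending]
  bind e := (Int -> (d -> d))
step 2: unify ((a -> c) -> b) ~ f  [subst: {e:=(Int -> (d -> d))} | 0 pending]
  bind f := ((a -> c) -> b)

Answer: e:=(Int -> (d -> d)) f:=((a -> c) -> b)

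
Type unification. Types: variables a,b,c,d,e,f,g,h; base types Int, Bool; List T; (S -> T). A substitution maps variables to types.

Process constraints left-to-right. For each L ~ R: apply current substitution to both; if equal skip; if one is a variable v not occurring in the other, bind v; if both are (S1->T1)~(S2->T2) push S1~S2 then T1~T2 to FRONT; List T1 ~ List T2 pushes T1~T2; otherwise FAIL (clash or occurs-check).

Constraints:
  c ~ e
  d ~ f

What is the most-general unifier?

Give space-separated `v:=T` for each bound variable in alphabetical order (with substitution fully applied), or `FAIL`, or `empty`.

Answer: c:=e d:=f

Derivation:
step 1: unify c ~ e  [subst: {-} | 1 pending]
  bind c := e
step 2: unify d ~ f  [subst: {c:=e} | 0 pending]
  bind d := f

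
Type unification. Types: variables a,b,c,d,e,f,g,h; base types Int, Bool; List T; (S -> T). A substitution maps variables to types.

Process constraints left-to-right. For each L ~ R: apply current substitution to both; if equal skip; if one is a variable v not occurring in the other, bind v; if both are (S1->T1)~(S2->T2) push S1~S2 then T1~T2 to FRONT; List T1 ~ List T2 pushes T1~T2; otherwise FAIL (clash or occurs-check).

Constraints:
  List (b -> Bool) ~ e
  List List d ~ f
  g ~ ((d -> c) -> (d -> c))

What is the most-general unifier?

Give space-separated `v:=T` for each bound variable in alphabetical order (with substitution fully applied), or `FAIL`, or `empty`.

step 1: unify List (b -> Bool) ~ e  [subst: {-} | 2 pending]
  bind e := List (b -> Bool)
step 2: unify List List d ~ f  [subst: {e:=List (b -> Bool)} | 1 pending]
  bind f := List List d
step 3: unify g ~ ((d -> c) -> (d -> c))  [subst: {e:=List (b -> Bool), f:=List List d} | 0 pending]
  bind g := ((d -> c) -> (d -> c))

Answer: e:=List (b -> Bool) f:=List List d g:=((d -> c) -> (d -> c))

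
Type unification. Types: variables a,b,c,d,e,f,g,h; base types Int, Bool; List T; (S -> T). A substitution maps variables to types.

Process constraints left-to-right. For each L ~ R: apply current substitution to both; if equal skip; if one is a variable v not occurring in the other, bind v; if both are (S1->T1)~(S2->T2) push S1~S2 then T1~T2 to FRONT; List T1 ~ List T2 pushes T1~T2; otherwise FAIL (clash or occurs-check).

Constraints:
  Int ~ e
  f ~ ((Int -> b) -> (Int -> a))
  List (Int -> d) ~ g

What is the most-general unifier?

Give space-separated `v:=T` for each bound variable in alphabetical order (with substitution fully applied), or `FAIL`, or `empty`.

step 1: unify Int ~ e  [subst: {-} | 2 pending]
  bind e := Int
step 2: unify f ~ ((Int -> b) -> (Int -> a))  [subst: {e:=Int} | 1 pending]
  bind f := ((Int -> b) -> (Int -> a))
step 3: unify List (Int -> d) ~ g  [subst: {e:=Int, f:=((Int -> b) -> (Int -> a))} | 0 pending]
  bind g := List (Int -> d)

Answer: e:=Int f:=((Int -> b) -> (Int -> a)) g:=List (Int -> d)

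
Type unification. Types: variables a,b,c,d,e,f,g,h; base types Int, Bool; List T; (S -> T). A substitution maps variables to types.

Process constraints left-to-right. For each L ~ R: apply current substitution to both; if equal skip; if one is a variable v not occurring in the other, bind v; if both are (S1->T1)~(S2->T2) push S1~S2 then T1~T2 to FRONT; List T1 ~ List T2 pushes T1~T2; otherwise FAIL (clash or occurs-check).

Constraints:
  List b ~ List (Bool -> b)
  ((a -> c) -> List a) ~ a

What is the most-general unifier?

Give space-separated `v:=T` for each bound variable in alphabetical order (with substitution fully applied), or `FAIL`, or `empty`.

Answer: FAIL

Derivation:
step 1: unify List b ~ List (Bool -> b)  [subst: {-} | 1 pending]
  -> decompose List: push b~(Bool -> b)
step 2: unify b ~ (Bool -> b)  [subst: {-} | 1 pending]
  occurs-check fail: b in (Bool -> b)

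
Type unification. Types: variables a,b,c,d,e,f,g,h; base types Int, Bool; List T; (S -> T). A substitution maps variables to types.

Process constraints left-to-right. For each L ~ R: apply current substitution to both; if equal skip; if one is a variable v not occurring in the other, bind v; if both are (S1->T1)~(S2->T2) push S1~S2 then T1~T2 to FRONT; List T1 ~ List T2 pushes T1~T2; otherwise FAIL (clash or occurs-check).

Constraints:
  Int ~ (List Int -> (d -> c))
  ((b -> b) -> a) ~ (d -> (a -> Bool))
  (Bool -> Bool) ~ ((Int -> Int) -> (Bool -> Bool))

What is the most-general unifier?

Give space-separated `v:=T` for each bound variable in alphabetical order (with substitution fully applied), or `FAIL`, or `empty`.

step 1: unify Int ~ (List Int -> (d -> c))  [subst: {-} | 2 pending]
  clash: Int vs (List Int -> (d -> c))

Answer: FAIL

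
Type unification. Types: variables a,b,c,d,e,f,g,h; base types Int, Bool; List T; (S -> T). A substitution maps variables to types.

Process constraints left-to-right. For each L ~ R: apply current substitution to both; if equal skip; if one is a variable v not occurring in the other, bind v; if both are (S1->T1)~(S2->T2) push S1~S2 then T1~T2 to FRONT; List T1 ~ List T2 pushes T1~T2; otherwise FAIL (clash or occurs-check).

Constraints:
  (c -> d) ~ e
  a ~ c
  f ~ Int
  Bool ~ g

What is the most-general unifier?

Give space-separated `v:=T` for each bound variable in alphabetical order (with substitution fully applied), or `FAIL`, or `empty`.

step 1: unify (c -> d) ~ e  [subst: {-} | 3 pending]
  bind e := (c -> d)
step 2: unify a ~ c  [subst: {e:=(c -> d)} | 2 pending]
  bind a := c
step 3: unify f ~ Int  [subst: {e:=(c -> d), a:=c} | 1 pending]
  bind f := Int
step 4: unify Bool ~ g  [subst: {e:=(c -> d), a:=c, f:=Int} | 0 pending]
  bind g := Bool

Answer: a:=c e:=(c -> d) f:=Int g:=Bool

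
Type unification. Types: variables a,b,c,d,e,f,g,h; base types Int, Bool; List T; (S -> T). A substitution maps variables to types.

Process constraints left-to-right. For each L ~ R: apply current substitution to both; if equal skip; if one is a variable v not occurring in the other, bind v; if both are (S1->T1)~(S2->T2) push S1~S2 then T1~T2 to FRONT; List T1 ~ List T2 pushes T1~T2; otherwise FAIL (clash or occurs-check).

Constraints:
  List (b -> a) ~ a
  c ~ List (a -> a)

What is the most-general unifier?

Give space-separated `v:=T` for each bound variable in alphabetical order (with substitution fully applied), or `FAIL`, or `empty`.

step 1: unify List (b -> a) ~ a  [subst: {-} | 1 pending]
  occurs-check fail

Answer: FAIL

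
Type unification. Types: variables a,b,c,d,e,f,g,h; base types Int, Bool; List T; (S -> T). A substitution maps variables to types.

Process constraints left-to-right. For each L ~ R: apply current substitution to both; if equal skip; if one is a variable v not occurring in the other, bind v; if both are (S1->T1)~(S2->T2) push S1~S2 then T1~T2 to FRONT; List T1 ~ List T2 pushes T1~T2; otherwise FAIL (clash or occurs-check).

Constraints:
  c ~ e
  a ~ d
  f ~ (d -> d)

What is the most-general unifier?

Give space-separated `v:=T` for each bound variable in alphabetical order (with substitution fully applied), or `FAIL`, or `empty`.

Answer: a:=d c:=e f:=(d -> d)

Derivation:
step 1: unify c ~ e  [subst: {-} | 2 pending]
  bind c := e
step 2: unify a ~ d  [subst: {c:=e} | 1 pending]
  bind a := d
step 3: unify f ~ (d -> d)  [subst: {c:=e, a:=d} | 0 pending]
  bind f := (d -> d)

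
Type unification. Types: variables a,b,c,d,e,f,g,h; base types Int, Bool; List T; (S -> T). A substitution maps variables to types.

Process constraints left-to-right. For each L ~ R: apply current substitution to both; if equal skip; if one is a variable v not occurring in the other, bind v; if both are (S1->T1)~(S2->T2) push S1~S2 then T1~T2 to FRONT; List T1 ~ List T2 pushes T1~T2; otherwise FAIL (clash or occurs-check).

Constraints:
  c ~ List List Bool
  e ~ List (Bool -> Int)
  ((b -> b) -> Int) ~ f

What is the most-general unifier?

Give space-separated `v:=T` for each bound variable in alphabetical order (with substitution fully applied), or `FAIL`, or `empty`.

Answer: c:=List List Bool e:=List (Bool -> Int) f:=((b -> b) -> Int)

Derivation:
step 1: unify c ~ List List Bool  [subst: {-} | 2 pending]
  bind c := List List Bool
step 2: unify e ~ List (Bool -> Int)  [subst: {c:=List List Bool} | 1 pending]
  bind e := List (Bool -> Int)
step 3: unify ((b -> b) -> Int) ~ f  [subst: {c:=List List Bool, e:=List (Bool -> Int)} | 0 pending]
  bind f := ((b -> b) -> Int)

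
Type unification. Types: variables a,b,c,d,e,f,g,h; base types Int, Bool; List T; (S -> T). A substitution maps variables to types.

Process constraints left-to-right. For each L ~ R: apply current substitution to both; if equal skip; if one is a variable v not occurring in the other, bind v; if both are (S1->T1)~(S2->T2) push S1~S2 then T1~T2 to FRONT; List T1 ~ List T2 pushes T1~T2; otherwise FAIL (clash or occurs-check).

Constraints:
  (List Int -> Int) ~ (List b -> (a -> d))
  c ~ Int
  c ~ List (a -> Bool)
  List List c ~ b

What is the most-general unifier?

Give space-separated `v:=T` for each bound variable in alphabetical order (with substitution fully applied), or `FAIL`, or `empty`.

step 1: unify (List Int -> Int) ~ (List b -> (a -> d))  [subst: {-} | 3 pending]
  -> decompose arrow: push List Int~List b, Int~(a -> d)
step 2: unify List Int ~ List b  [subst: {-} | 4 pending]
  -> decompose List: push Int~b
step 3: unify Int ~ b  [subst: {-} | 4 pending]
  bind b := Int
step 4: unify Int ~ (a -> d)  [subst: {b:=Int} | 3 pending]
  clash: Int vs (a -> d)

Answer: FAIL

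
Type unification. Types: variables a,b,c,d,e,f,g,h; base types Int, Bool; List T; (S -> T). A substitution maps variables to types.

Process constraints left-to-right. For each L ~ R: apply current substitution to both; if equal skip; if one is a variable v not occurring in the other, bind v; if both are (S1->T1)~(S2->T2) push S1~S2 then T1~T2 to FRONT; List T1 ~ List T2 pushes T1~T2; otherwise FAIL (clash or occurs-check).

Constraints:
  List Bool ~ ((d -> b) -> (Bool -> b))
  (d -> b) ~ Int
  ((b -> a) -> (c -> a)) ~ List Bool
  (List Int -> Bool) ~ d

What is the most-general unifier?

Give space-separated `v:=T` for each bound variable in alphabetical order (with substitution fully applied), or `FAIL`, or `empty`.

step 1: unify List Bool ~ ((d -> b) -> (Bool -> b))  [subst: {-} | 3 pending]
  clash: List Bool vs ((d -> b) -> (Bool -> b))

Answer: FAIL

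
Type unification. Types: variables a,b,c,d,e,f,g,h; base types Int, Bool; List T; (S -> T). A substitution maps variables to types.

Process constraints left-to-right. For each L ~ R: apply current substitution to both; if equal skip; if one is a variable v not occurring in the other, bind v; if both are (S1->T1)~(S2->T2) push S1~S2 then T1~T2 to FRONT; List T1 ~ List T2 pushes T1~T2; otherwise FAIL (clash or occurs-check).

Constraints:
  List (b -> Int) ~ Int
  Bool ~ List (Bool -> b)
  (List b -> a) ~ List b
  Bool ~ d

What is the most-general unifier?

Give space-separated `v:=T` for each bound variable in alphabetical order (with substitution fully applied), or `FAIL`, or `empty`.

Answer: FAIL

Derivation:
step 1: unify List (b -> Int) ~ Int  [subst: {-} | 3 pending]
  clash: List (b -> Int) vs Int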